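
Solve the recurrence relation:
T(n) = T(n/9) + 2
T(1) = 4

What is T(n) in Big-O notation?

Each step divides n by 9 and adds 2. After log_9(n) steps we reach T(1)=4. So T(n) = 2·log_9(n) + 4 = O(log n).

Answer: O(log n)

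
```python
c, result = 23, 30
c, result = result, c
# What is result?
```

Trace:
`c, result = 23, 30` → c = 23; result = 30
`c, result = result, c` → c = 30; result = 23
So result = 23

Answer: 23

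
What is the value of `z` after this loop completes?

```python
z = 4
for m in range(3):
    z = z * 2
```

Multiply by 2, 3 times: 4 * 2^3 = 32
`z` takes the values: 4 → 8 → 16 → 32

Answer: 32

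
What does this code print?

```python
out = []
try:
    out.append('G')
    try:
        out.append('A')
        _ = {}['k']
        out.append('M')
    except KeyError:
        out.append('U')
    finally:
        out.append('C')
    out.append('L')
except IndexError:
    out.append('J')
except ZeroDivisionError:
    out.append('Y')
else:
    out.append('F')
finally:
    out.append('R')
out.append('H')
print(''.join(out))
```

Execution trace: 'G' (try body) → 'A' (inner try body) → 'U' (inner except KeyError) → 'C' (inner finally) → 'L' (try body, no exception) → 'F' (else) → 'R' (finally) → 'H' (after the try/except). Output: GAUCLFRH

Answer: GAUCLFRH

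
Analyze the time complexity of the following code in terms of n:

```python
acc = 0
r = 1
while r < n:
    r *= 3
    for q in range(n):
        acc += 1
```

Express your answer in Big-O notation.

Each loop level contributes: log n × n. Multiplying the contributions gives O(n log n).

Answer: O(n log n)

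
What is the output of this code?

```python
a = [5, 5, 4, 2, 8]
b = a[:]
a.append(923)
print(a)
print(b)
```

Key concept: slice [:] creates copy.
Step by step:
`a = [5, 5, 4, 2, 8]` → a = [5, 5, 4, 2, 8]
`b = a[:]` → b = [5, 5, 4, 2, 8]
`a.append(923)` → a = [5, 5, 4, 2, 8, 923]
`print(a)` → prints [5, 5, 4, 2, 8, 923]
`print(b)` → prints [5, 5, 4, 2, 8]

Answer:
[5, 5, 4, 2, 8, 923]
[5, 5, 4, 2, 8]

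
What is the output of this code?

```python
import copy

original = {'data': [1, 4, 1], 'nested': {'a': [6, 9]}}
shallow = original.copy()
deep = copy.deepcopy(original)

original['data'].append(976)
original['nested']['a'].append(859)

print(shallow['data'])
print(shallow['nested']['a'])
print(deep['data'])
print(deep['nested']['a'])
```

Key concept: comparing shallow vs deep copy.
Step by step:
`original = {'data': [1, 4, 1], 'nested': {'a': [6, 9]}}` → original = {'data': [1, 4, 1], 'nested': {'a': [6, 9]}}
`shallow = original.copy()` → shallow = {'data': [1, 4, 1], 'nested': {'a': [6, 9]}}
`deep = copy.deepcopy(original)` → deep = {'data': [1, 4, 1], 'nested': {'a': [6, 9]}}
`original['data'].append(976)` → original = {'data': [1, 4, 1, 976], 'nested': {'a': [6, 9]}}; shallow = {'data': [1, 4, 1, 976], 'nested': {'a': [6, 9]}}
`original['nested']['a'].append(859)` → original = {'data': [1, 4, 1, 976], 'nested': {'a': [6, 9, 859]}}; shallow = {'data': [1, 4, 1, 976], 'nested': {'a': [6, 9, 859]}}
`print(shallow['data'])` → prints [1, 4, 1, 976]
`print(shallow['nested']['a'])` → prints [6, 9, 859]
`print(deep['data'])` → prints [1, 4, 1]
`print(deep['nested']['a'])` → prints [6, 9]

Answer:
[1, 4, 1, 976]
[6, 9, 859]
[1, 4, 1]
[6, 9]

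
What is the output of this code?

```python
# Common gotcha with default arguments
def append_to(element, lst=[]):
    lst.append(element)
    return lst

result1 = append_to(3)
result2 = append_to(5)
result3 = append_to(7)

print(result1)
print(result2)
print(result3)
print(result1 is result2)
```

Key concept: mutable default argument gotcha.
Step by step:
`result1 = append_to(3)` → result1 = [3]
`result2 = append_to(5)` → result1 = [3, 5] (same object as result2); result2 = [3, 5] (same object as result1)
`result3 = append_to(7)` → result1 = [3, 5, 7] (same object as result2, result3); result2 = [3, 5, 7] (same object as result1, result3); result3 = [3, 5, 7] (same object as result1, result2)
`print(result1)` → prints [3, 5, 7]
`print(result2)` → prints [3, 5, 7]
`print(result3)` → prints [3, 5, 7]
`print(result1 is result2)` → prints True

Answer:
[3, 5, 7]
[3, 5, 7]
[3, 5, 7]
True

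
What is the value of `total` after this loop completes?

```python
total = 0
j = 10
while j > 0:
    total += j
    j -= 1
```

Sum 10 down to 1
`total` takes the values: 0 → 10 → 19 → 27 → 34 → 40 → 45 → 49 → 52 → 54 → 55

Answer: 55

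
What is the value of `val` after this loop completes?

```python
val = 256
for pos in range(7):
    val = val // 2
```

Halve 7 times: 256 // 2^7 = 2
`val` takes the values: 256 → 128 → 64 → 32 → 16 → 8 → 4 → 2

Answer: 2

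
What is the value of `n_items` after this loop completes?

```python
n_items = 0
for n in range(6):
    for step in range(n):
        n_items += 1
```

Triangle number: 0+1+2+...+5
`n_items` takes the values: 0 → 1 → 2 → 3 → 4 → 5 → 6 → 7 → 8 → 9 → 10 → 11 → 12 → 13 → 14 → 15

Answer: 15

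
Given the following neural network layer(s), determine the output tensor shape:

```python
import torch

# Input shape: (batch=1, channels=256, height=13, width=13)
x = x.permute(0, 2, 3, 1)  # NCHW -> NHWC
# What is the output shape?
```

Input: (1, 256, 13, 13) -> Output: (1, 13, 13, 256)

Answer: (1, 13, 13, 256)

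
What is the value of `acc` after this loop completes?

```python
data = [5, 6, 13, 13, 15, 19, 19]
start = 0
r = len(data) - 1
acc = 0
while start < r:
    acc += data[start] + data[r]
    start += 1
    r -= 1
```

Sum of pairs from ends
`acc` takes the values: 0 → 24 → 49 → 77

Answer: 77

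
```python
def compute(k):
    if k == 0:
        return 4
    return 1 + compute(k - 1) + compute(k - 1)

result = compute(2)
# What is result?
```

compute(k) = 1 + 2·compute(k-1), compute(0)=4. Closed form: (4+1)·2^2 - 1 = 19.

Answer: 19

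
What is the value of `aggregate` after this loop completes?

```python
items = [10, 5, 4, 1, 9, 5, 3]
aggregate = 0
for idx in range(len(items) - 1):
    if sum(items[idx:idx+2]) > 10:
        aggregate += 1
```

Count windows with sum > 10
`aggregate` takes the values: 0 → 1 → 2

Answer: 2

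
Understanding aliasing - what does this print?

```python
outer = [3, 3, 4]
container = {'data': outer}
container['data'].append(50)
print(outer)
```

Key concept: dict holds reference to list.
Step by step:
`outer = [3, 3, 4]` → outer = [3, 3, 4]
`container = {'data': outer}` → container = {'data': [3, 3, 4]}
`container['data'].append(50)` → outer = [3, 3, 4, 50]; container = {'data': [3, 3, 4, 50]}
`print(outer)` → prints [3, 3, 4, 50]

Answer: [3, 3, 4, 50]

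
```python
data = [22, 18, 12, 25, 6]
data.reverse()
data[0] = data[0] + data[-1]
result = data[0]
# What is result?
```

Trace:
`data = [22, 18, 12, 25, 6]` → data = [22, 18, 12, 25, 6]
`data.reverse()` → data = [6, 25, 12, 18, 22]
`data[0] = data[0] + data[-1]` → data = [28, 25, 12, 18, 22]
`result = data[0]` → result = 28
So result = 28

Answer: 28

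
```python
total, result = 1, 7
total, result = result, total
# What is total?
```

Trace:
`total, result = 1, 7` → total = 1; result = 7
`total, result = result, total` → total = 7; result = 1
So total = 7

Answer: 7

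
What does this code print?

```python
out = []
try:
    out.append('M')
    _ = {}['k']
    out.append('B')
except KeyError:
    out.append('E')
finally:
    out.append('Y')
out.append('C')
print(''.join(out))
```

Execution trace: 'M' (try body) → 'E' (except KeyError) → 'Y' (finally) → 'C' (after the try/except). Output: MEYC

Answer: MEYC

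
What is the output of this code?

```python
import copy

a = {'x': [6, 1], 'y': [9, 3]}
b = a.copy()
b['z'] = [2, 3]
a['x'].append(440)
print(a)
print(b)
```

Key concept: shallow copy of dict with mutable values.
Step by step:
`a = {'x': [6, 1], 'y': [9, 3]}` → a = {'x': [6, 1], 'y': [9, 3]}
`b = a.copy()` → b = {'x': [6, 1], 'y': [9, 3]}
`b['z'] = [2, 3]` → b = {'x': [6, 1], 'y': [9, 3], 'z': [2, 3]}
`a['x'].append(440)` → a = {'x': [6, 1, 440], 'y': [9, 3]}; b = {'x': [6, 1, 440], 'y': [9, 3], 'z': [2, 3]}
`print(a)` → prints {'x': [6, 1, 440], 'y': [9, 3]}
`print(b)` → prints {'x': [6, 1, 440], 'y': [9, 3], 'z': [2, 3]}

Answer:
{'x': [6, 1, 440], 'y': [9, 3]}
{'x': [6, 1, 440], 'y': [9, 3], 'z': [2, 3]}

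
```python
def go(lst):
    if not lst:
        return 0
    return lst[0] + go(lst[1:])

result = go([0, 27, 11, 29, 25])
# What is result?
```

0 + 27 + 11 + 29 + 25 + 0 = 92

Answer: 92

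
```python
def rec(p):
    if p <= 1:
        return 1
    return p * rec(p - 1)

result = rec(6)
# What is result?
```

rec(6) = 6 * 5 * 4 * 3 * 2 * 1 = 720

Answer: 720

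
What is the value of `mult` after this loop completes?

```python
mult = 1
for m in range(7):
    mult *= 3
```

3^7 = 2187
`mult` takes the values: 1 → 3 → 9 → 27 → 81 → 243 → 729 → 2187

Answer: 2187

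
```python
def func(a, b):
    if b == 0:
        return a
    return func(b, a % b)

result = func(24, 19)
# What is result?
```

func(24, 19) -> func(19, 5) -> func(5, 4) -> func(4, 1) -> func(1, 0) -> 1

Answer: 1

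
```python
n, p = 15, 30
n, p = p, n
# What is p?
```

Trace:
`n, p = 15, 30` → n = 15; p = 30
`n, p = p, n` → n = 30; p = 15
So p = 15

Answer: 15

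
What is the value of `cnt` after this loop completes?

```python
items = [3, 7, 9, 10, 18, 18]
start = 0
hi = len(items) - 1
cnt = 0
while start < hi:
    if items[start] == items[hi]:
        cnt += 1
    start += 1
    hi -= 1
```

Count matching pairs from ends
`cnt` takes the values: 0

Answer: 0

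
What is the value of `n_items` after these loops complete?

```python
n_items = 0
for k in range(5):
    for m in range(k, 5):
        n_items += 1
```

Upper triangle: 5 + 4 + ... + 1
`n_items` takes the values: 0 → 1 → 2 → 3 → 4 → 5 → 6 → 7 → 8 → 9 → 10 → 11 → 12 → 13 → 14 → 15

Answer: 15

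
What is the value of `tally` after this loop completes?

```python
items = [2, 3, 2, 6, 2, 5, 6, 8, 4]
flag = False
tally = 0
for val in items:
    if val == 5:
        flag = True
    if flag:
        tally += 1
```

Count elements after first 5 in [2, 3, 2, 6, 2, 5, 6, 8, 4]
`tally` takes the values: 0 → 1 → 2 → 3 → 4

Answer: 4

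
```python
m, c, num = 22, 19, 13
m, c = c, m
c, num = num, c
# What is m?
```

Trace:
`m, c, num = 22, 19, 13` → m = 22; c = 19; num = 13
`m, c = c, m` → m = 19; c = 22
`c, num = num, c` → c = 13; num = 22
So m = 19

Answer: 19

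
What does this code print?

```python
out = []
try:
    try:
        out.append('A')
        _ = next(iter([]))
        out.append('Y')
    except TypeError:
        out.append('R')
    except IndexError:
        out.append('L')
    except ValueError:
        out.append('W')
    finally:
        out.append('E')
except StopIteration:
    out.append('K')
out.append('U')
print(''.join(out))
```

Execution trace: 'A' (try body) → 'E' (finally) → 'K' (outer except StopIteration) → 'U' (after the try/except). Output: AEKU

Answer: AEKU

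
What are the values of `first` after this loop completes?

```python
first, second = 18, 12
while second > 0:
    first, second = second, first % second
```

GCD of 18 and 12
`first` takes the values: 18 → 12 → 6

Answer: 6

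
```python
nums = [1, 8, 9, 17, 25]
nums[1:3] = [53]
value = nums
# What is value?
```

Trace:
`nums = [1, 8, 9, 17, 25]` → nums = [1, 8, 9, 17, 25]
`nums[1:3] = [53]` → nums = [1, 53, 17, 25]
`value = nums` → value = [1, 53, 17, 25]
So value = [1, 53, 17, 25]

Answer: [1, 53, 17, 25]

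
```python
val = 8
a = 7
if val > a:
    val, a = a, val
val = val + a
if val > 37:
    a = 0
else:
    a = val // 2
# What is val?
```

Trace:
`val = 8` → val = 8
`a = 7` → a = 7
`if val > a: ...` → val > a is True → val = 7; a = 8
`val = val + a` → val = 15
`if val > 37: ...` → val > 37 is False, take else branch → a = 7
So val = 15

Answer: 15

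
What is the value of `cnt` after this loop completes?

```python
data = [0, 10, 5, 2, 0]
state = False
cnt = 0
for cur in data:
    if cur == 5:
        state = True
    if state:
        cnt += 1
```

Count elements after first 5 in [0, 10, 5, 2, 0]
`cnt` takes the values: 0 → 1 → 2 → 3

Answer: 3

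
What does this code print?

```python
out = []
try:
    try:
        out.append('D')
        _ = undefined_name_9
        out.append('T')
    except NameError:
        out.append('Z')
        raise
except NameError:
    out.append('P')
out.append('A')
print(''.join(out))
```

Execution trace: 'D' (inner try body) → 'Z' (inner except NameError) → 'P' (outer except NameError) → 'A' (after the try/except). Output: DZPA

Answer: DZPA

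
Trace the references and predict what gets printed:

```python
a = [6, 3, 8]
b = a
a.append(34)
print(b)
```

Key concept: basic list aliasing.
Step by step:
`a = [6, 3, 8]` → a = [6, 3, 8]
`b = a` → b = [6, 3, 8] (same object as a)
`a.append(34)` → a = [6, 3, 8, 34] (same object as b); b = [6, 3, 8, 34] (same object as a)
`print(b)` → prints [6, 3, 8, 34]

Answer: [6, 3, 8, 34]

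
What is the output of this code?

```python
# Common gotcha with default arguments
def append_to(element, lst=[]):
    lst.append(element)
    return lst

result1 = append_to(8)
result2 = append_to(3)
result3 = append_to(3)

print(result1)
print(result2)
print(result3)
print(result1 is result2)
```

Key concept: mutable default argument gotcha.
Step by step:
`result1 = append_to(8)` → result1 = [8]
`result2 = append_to(3)` → result1 = [8, 3] (same object as result2); result2 = [8, 3] (same object as result1)
`result3 = append_to(3)` → result1 = [8, 3, 3] (same object as result2, result3); result2 = [8, 3, 3] (same object as result1, result3); result3 = [8, 3, 3] (same object as result1, result2)
`print(result1)` → prints [8, 3, 3]
`print(result2)` → prints [8, 3, 3]
`print(result3)` → prints [8, 3, 3]
`print(result1 is result2)` → prints True

Answer:
[8, 3, 3]
[8, 3, 3]
[8, 3, 3]
True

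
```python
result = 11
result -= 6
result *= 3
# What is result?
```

Trace:
`result = 11` → result = 11
`result -= 6` → result = 5
`result *= 3` → result = 15
So result = 15

Answer: 15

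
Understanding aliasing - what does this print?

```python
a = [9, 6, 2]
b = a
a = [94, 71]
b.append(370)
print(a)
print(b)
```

Key concept: rebinding vs mutation: a is rebound to a new list, b still points at the original.
Step by step:
`a = [9, 6, 2]` → a = [9, 6, 2]
`b = a` → b = [9, 6, 2] (same object as a)
`a = [94, 71]` → a = [94, 71]
`b.append(370)` → b = [9, 6, 2, 370]
`print(a)` → prints [94, 71]
`print(b)` → prints [9, 6, 2, 370]

Answer:
[94, 71]
[9, 6, 2, 370]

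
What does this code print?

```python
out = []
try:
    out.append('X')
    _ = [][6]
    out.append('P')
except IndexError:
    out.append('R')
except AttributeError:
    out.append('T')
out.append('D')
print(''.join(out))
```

Execution trace: 'X' (try body) → 'R' (except IndexError) → 'D' (after the try/except). Output: XRD

Answer: XRD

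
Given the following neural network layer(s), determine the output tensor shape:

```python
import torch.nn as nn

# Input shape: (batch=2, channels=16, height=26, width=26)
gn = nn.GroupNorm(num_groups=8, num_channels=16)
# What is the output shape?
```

Input: (2, 16, 26, 26) -> Output: (2, 16, 26, 26)

Answer: (2, 16, 26, 26)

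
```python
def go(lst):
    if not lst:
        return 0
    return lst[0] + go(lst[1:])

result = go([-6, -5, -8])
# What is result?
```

(-6) + (-5) + (-8) + 0 = -19

Answer: -19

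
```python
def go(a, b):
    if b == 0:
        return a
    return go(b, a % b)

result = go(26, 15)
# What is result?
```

go(26, 15) -> go(15, 11) -> go(11, 4) -> go(4, 3) -> go(3, 1) -> go(1, 0) -> 1

Answer: 1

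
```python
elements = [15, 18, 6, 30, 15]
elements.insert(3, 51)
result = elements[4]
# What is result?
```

Trace:
`elements = [15, 18, 6, 30, 15]` → elements = [15, 18, 6, 30, 15]
`elements.insert(3, 51)` → elements = [15, 18, 6, 51, 30, 15]
`result = elements[4]` → result = 30
So result = 30

Answer: 30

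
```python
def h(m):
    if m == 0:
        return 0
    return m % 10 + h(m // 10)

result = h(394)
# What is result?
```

Sum of digits of 394: 4 + 9 + 3 = 16

Answer: 16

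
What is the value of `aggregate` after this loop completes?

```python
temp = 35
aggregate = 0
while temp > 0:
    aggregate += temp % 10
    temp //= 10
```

Sum digits of 35
`aggregate` takes the values: 0 → 5 → 8

Answer: 8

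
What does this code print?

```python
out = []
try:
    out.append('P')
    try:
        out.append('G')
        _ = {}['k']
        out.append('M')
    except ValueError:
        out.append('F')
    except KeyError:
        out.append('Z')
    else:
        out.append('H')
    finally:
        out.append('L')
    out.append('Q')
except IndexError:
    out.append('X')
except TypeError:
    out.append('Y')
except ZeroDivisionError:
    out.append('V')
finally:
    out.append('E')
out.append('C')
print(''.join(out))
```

Execution trace: 'P' (try body) → 'G' (inner try body) → 'Z' (inner except KeyError) → 'L' (inner finally) → 'Q' (try body, no exception) → 'E' (finally) → 'C' (after the try/except). Output: PGZLQEC

Answer: PGZLQEC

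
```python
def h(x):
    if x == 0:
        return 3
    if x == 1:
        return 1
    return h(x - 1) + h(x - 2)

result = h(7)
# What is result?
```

Build up from base cases: h(0)=3, h(1)=1, h(2)=4, h(3)=5, h(4)=9, h(5)=14, h(6)=23, ..., h(7)=37

Answer: 37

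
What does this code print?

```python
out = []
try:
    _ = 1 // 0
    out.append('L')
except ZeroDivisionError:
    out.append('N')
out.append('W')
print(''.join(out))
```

Execution trace: 'N' (except ZeroDivisionError) → 'W' (after the try/except). Output: NW

Answer: NW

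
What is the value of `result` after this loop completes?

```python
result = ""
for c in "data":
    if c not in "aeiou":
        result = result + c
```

Remove vowels from 'data'
`result` takes the values: "" → "d" → "dt"

Answer: "dt"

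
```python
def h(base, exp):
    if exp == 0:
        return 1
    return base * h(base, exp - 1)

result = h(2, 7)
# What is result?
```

h(2, 7) = 2 * 2 * 2 * 2 * 2 * 2 * 2 = 128

Answer: 128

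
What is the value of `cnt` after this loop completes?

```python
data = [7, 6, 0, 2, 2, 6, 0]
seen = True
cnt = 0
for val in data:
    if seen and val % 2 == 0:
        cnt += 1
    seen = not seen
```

Count even values at even positions
`cnt` takes the values: 0 → 1 → 2 → 3

Answer: 3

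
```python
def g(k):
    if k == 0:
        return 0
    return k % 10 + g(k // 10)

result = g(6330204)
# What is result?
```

Sum of digits of 6330204: 4 + 0 + 2 + 0 + 3 + 3 + 6 = 18

Answer: 18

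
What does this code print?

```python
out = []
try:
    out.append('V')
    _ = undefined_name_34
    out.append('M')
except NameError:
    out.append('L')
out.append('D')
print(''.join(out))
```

Execution trace: 'V' (try body) → 'L' (except NameError) → 'D' (after the try/except). Output: VLD

Answer: VLD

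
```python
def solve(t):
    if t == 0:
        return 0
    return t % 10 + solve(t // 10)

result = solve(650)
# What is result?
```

Sum of digits of 650: 0 + 5 + 6 = 11

Answer: 11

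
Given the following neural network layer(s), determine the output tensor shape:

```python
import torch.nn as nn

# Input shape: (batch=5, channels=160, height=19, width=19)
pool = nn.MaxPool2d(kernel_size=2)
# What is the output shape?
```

Input: (5, 160, 19, 19) -> Output: (5, 160, 9, 9)

Answer: (5, 160, 9, 9)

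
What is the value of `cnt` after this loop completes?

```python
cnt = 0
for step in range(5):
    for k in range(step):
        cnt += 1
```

Triangle number: 0+1+2+...+4
`cnt` takes the values: 0 → 1 → 2 → 3 → 4 → 5 → 6 → 7 → 8 → 9 → 10

Answer: 10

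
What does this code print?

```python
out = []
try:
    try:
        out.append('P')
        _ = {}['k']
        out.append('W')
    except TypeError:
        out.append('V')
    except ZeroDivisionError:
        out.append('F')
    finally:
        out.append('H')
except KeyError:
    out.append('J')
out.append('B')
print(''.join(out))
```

Execution trace: 'P' (inner try body) → 'H' (inner finally) → 'J' (outer except KeyError) → 'B' (after the try/except). Output: PHJB

Answer: PHJB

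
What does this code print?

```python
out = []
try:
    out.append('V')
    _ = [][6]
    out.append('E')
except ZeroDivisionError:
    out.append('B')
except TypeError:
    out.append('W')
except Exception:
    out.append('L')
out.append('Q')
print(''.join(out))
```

Execution trace: 'V' (try body) → 'L' (except Exception) → 'Q' (after the try/except). Output: VLQ

Answer: VLQ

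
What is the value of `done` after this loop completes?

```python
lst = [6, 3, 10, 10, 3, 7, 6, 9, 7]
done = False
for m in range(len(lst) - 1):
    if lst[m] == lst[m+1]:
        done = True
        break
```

Check consecutive duplicates in [6, 3, 10, 10, 3, 7, 6, 9, 7]
`done` takes the values: False → True

Answer: True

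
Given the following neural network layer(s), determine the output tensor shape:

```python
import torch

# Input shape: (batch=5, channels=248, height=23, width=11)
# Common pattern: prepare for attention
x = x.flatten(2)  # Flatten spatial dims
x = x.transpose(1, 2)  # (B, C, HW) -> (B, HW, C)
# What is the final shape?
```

Input: (5, 248, 23, 11) -> after flatten(2): (5, 248, 253) -> Output: (5, 253, 248)

Answer: (5, 253, 248)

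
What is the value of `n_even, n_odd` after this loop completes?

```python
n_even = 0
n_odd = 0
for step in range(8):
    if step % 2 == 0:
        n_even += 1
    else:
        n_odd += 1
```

Count evens and odds in range(8)
`n_even, n_odd` takes the values: (0, 0) → (1, 0) → (1, 1) → (2, 1) → (2, 2) → (3, 2) → (3, 3) → (4, 3) → (4, 4)

Answer: 4, 4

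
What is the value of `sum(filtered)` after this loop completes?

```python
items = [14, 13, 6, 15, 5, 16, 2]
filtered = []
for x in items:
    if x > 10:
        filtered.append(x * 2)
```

Sum of doubled values > 10
`filtered` takes the values: [] → [28] → [28, 26] → [28, 26, 30] → [28, 26, 30, 32]
So `sum(filtered)` = 116

Answer: 116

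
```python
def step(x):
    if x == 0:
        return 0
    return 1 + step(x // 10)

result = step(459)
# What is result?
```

Count of digits of 459: 3

Answer: 3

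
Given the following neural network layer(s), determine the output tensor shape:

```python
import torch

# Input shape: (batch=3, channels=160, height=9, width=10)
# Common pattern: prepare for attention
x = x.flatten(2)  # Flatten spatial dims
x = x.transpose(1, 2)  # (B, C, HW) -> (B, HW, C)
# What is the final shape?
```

Input: (3, 160, 9, 10) -> after flatten(2): (3, 160, 90) -> Output: (3, 90, 160)

Answer: (3, 90, 160)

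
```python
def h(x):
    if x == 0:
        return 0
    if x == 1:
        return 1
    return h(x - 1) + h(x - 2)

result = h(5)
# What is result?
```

Build up from base cases: h(0)=0, h(1)=1, h(2)=1, h(3)=2, h(4)=3, h(5)=5

Answer: 5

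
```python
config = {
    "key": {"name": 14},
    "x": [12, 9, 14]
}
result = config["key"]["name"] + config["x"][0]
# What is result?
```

Trace:
`config = { ...` → config = {'key': {'name': 14}, 'x': [12, 9, 14]}
`result = config["key"]["name"] + config["x"][0]` → result = 26
So result = 26

Answer: 26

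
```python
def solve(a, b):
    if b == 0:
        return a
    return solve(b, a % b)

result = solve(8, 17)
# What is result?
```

solve(8, 17) -> solve(17, 8) -> solve(8, 1) -> solve(1, 0) -> 1

Answer: 1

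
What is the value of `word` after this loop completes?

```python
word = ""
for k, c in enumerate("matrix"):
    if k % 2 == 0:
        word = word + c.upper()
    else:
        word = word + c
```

Uppercase even positions in 'matrix'
`word` takes the values: "" → "M" → "Ma" → "MaT" → "MaTr" → "MaTrI" → "MaTrIx"

Answer: "MaTrIx"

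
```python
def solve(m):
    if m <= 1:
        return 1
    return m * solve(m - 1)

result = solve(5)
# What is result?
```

solve(5) = 5 * 4 * 3 * 2 * 1 = 120

Answer: 120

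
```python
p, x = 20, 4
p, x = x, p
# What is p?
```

Trace:
`p, x = 20, 4` → p = 20; x = 4
`p, x = x, p` → p = 4; x = 20
So p = 4

Answer: 4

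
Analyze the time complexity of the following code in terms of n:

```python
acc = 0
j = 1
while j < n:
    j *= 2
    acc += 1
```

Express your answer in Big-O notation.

Each loop level contributes: log n. Multiplying the contributions gives O(log n).

Answer: O(log n)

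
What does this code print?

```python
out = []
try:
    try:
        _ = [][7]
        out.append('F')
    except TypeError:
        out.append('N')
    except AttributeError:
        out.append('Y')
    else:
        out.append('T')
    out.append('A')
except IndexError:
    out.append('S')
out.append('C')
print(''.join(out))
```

Execution trace: 'S' (except IndexError) → 'C' (after the try/except). Output: SC

Answer: SC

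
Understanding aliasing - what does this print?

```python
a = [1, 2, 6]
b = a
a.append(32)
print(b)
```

Key concept: basic list aliasing.
Step by step:
`a = [1, 2, 6]` → a = [1, 2, 6]
`b = a` → b = [1, 2, 6] (same object as a)
`a.append(32)` → a = [1, 2, 6, 32] (same object as b); b = [1, 2, 6, 32] (same object as a)
`print(b)` → prints [1, 2, 6, 32]

Answer: [1, 2, 6, 32]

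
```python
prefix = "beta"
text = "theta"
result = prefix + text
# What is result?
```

Trace:
`prefix = "beta"` → prefix = 'beta'
`text = "theta"` → text = 'theta'
`result = prefix + text` → result = 'betatheta'
So result = 'betatheta'

Answer: 'betatheta'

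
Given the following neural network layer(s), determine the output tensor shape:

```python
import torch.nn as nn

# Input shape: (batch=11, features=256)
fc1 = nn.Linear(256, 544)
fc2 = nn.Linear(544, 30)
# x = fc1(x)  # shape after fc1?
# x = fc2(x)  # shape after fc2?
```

Input: (11, 256) -> after fc1: (11, 544) -> Output: (11, 30)

Answer: (11, 30)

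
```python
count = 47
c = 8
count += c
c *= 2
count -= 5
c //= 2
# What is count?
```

Trace:
`count = 47` → count = 47
`c = 8` → c = 8
`count += c` → count = 55
`c *= 2` → c = 16
`count -= 5` → count = 50
`c //= 2` → c = 8
So count = 50

Answer: 50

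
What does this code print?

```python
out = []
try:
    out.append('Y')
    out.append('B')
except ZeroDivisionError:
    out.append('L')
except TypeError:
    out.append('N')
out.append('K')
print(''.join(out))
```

Execution trace: 'Y' (try body) → 'B' (try body, no exception) → 'K' (after the try/except). Output: YBK

Answer: YBK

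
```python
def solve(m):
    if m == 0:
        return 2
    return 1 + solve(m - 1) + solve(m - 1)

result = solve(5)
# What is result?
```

solve(m) = 1 + 2·solve(m-1), solve(0)=2. Closed form: (2+1)·2^5 - 1 = 95.

Answer: 95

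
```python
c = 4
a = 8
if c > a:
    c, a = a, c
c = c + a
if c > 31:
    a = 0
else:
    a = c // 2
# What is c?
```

Trace:
`c = 4` → c = 4
`a = 8` → a = 8
`if c > a: ...` → c > a is False → no variable changes
`c = c + a` → c = 12
`if c > 31: ...` → c > 31 is False, take else branch → a = 6
So c = 12

Answer: 12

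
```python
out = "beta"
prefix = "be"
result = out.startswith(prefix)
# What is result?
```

Trace:
`out = "beta"` → out = 'beta'
`prefix = "be"` → prefix = 'be'
`result = out.startswith(prefix)` → result = True
So result = True

Answer: True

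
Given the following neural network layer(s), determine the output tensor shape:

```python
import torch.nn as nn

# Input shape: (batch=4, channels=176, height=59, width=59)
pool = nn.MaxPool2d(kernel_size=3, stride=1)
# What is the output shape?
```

Input: (4, 176, 59, 59) -> Output: (4, 176, 57, 57)

Answer: (4, 176, 57, 57)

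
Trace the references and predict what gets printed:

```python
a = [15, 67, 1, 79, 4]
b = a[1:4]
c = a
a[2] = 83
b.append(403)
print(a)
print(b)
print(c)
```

Key concept: slice vs alias.
Step by step:
`a = [15, 67, 1, 79, 4]` → a = [15, 67, 1, 79, 4]
`b = a[1:4]` → b = [67, 1, 79]
`c = a` → c = [15, 67, 1, 79, 4] (same object as a)
`a[2] = 83` → a = [15, 67, 83, 79, 4] (same object as c); c = [15, 67, 83, 79, 4] (same object as a)
`b.append(403)` → b = [67, 1, 79, 403]
`print(a)` → prints [15, 67, 83, 79, 4]
`print(b)` → prints [67, 1, 79, 403]
`print(c)` → prints [15, 67, 83, 79, 4]

Answer:
[15, 67, 83, 79, 4]
[67, 1, 79, 403]
[15, 67, 83, 79, 4]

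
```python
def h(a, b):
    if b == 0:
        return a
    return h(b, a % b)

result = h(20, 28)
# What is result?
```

h(20, 28) -> h(28, 20) -> h(20, 8) -> h(8, 4) -> h(4, 0) -> 4

Answer: 4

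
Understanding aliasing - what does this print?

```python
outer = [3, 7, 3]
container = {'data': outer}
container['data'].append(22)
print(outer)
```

Key concept: dict holds reference to list.
Step by step:
`outer = [3, 7, 3]` → outer = [3, 7, 3]
`container = {'data': outer}` → container = {'data': [3, 7, 3]}
`container['data'].append(22)` → outer = [3, 7, 3, 22]; container = {'data': [3, 7, 3, 22]}
`print(outer)` → prints [3, 7, 3, 22]

Answer: [3, 7, 3, 22]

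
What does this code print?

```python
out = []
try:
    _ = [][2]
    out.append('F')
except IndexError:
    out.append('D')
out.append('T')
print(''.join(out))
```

Execution trace: 'D' (except IndexError) → 'T' (after the try/except). Output: DT

Answer: DT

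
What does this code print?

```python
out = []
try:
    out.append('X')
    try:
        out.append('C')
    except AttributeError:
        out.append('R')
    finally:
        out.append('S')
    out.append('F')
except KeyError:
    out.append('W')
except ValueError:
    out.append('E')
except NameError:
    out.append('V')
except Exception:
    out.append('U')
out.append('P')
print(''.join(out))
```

Execution trace: 'X' (try body) → 'C' (inner try body, no exception) → 'S' (inner finally) → 'F' (try body, no exception) → 'P' (after the try/except). Output: XCSFP

Answer: XCSFP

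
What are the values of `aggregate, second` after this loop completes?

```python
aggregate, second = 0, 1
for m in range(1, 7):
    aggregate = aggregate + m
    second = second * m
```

Sum and factorial of 1 to 6
`aggregate, second` takes the values: (0, 1) → (1, 1) → (3, 1) → (3, 2) → (6, 2) → (6, 6) → (10, 6) → (10, 24) → (15, 24) → (15, 120) → (21, 120) → (21, 720)

Answer: 21, 720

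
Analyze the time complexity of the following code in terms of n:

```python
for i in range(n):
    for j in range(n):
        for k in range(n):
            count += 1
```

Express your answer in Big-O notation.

This is Triple nested loop. Time complexity: O(n³).

Answer: O(n³)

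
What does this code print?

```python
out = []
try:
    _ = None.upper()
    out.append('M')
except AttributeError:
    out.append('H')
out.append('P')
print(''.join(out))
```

Execution trace: 'H' (except AttributeError) → 'P' (after the try/except). Output: HP

Answer: HP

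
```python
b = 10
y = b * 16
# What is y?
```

Trace:
`b = 10` → b = 10
`y = b * 16` → y = 160
So y = 160

Answer: 160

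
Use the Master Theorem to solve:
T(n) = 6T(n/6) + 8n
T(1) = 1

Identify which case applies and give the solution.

a=6, b=6, f(n)=8n. log_6(6) = 1. Since c=1 = 1, Case 2 applies: T(n) = Θ(n^log_b(a) · log n) = O(n log n).

Answer: O(n log n) - Case 2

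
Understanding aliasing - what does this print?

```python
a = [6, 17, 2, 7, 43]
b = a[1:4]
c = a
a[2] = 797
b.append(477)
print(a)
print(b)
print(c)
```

Key concept: slice vs alias.
Step by step:
`a = [6, 17, 2, 7, 43]` → a = [6, 17, 2, 7, 43]
`b = a[1:4]` → b = [17, 2, 7]
`c = a` → c = [6, 17, 2, 7, 43] (same object as a)
`a[2] = 797` → a = [6, 17, 797, 7, 43] (same object as c); c = [6, 17, 797, 7, 43] (same object as a)
`b.append(477)` → b = [17, 2, 7, 477]
`print(a)` → prints [6, 17, 797, 7, 43]
`print(b)` → prints [17, 2, 7, 477]
`print(c)` → prints [6, 17, 797, 7, 43]

Answer:
[6, 17, 797, 7, 43]
[17, 2, 7, 477]
[6, 17, 797, 7, 43]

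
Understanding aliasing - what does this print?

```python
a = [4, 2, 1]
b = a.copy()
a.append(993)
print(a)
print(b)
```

Key concept: list.copy() creates independent copy.
Step by step:
`a = [4, 2, 1]` → a = [4, 2, 1]
`b = a.copy()` → b = [4, 2, 1]
`a.append(993)` → a = [4, 2, 1, 993]
`print(a)` → prints [4, 2, 1, 993]
`print(b)` → prints [4, 2, 1]

Answer:
[4, 2, 1, 993]
[4, 2, 1]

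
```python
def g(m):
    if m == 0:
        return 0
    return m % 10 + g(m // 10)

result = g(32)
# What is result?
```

Sum of digits of 32: 2 + 3 = 5

Answer: 5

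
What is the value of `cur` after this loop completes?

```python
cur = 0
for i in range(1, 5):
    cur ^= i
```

XOR of 1 to 4
`cur` takes the values: 0 → 1 → 3 → 0 → 4

Answer: 4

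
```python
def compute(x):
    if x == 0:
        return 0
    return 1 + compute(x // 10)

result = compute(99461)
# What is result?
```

Count of digits of 99461: 5

Answer: 5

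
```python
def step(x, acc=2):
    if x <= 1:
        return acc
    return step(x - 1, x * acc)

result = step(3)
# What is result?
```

Accumulator trace (n, acc): (3, 2) -> (2, 6) -> (1, 12) -> return 12

Answer: 12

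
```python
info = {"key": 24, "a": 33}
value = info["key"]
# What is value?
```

Trace:
`info = {"key": 24, "a": 33}` → info = {'key': 24, 'a': 33}
`value = info["key"]` → value = 24
So value = 24

Answer: 24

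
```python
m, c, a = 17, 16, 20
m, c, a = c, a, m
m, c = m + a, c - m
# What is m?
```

Trace:
`m, c, a = 17, 16, 20` → m = 17; c = 16; a = 20
`m, c, a = c, a, m` → m = 16; c = 20; a = 17
`m, c = m + a, c - m` → m = 33; c = 4
So m = 33

Answer: 33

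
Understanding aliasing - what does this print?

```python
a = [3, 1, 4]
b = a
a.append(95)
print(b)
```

Key concept: basic list aliasing.
Step by step:
`a = [3, 1, 4]` → a = [3, 1, 4]
`b = a` → b = [3, 1, 4] (same object as a)
`a.append(95)` → a = [3, 1, 4, 95] (same object as b); b = [3, 1, 4, 95] (same object as a)
`print(b)` → prints [3, 1, 4, 95]

Answer: [3, 1, 4, 95]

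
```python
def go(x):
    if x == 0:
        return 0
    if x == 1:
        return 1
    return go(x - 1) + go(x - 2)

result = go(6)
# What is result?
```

Build up from base cases: go(0)=0, go(1)=1, go(2)=1, go(3)=2, go(4)=3, go(5)=5, go(6)=8

Answer: 8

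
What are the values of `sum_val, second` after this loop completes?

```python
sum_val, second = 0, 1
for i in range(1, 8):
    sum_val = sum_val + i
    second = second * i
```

Sum and factorial of 1 to 7
`sum_val, second` takes the values: (0, 1) → (1, 1) → (3, 1) → (3, 2) → (6, 2) → (6, 6) → (10, 6) → (10, 24) → (15, 24) → (15, 120) → (21, 120) → (21, 720) → (28, 720) → (28, 5040)

Answer: 28, 5040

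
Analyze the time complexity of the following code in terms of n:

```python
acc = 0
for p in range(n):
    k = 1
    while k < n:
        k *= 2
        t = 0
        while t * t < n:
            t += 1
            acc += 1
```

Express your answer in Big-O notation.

Each loop level contributes: n × log n × √n. Multiplying the contributions gives O(n√n log n).

Answer: O(n√n log n)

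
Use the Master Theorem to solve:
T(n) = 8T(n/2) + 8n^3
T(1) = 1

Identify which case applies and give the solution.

a=8, b=2, f(n)=8n^3. log_2(8) = 3. Since c=3 = 3, Case 2 applies: T(n) = Θ(n^log_b(a) · log n) = O(n^3 log n).

Answer: O(n^3 log n) - Case 2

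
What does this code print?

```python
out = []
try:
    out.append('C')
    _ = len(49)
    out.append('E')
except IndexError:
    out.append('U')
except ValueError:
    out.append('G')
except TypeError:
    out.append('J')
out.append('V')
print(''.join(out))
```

Execution trace: 'C' (try body) → 'J' (except TypeError) → 'V' (after the try/except). Output: CJV

Answer: CJV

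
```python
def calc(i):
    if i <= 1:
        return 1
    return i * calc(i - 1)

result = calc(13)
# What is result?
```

calc(13) = 13 * 12 * 11 * 10 * 9 * 8 * 7 * 6 * 5 * 4 * 3 * 2 * 1 = 6227020800

Answer: 6227020800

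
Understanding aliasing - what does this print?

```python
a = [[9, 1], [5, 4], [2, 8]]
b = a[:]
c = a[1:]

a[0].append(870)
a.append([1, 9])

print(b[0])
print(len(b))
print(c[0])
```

Key concept: slice with nested mutation.
Step by step:
`a = [[9, 1], [5, 4], [2, 8]]` → a = [[9, 1], [5, 4], [2, 8]]
`b = a[:]` → b = [[9, 1], [5, 4], [2, 8]]
`c = a[1:]` → c = [[5, 4], [2, 8]]
`a[0].append(870)` → a = [[9, 1, 870], [5, 4], [2, 8]]; b = [[9, 1, 870], [5, 4], [2, 8]]
`a.append([1, 9])` → a = [[9, 1, 870], [5, 4], [2, 8], [1, 9]]
`print(b[0])` → prints [9, 1, 870]
`print(len(b))` → prints 3
`print(c[0])` → prints [5, 4]

Answer:
[9, 1, 870]
3
[5, 4]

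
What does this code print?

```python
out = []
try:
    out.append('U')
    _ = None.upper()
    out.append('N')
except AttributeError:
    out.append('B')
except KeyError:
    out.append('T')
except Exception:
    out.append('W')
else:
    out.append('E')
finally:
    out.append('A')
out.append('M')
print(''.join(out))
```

Execution trace: 'U' (try body) → 'B' (except AttributeError) → 'A' (finally) → 'M' (after the try/except). Output: UBAM

Answer: UBAM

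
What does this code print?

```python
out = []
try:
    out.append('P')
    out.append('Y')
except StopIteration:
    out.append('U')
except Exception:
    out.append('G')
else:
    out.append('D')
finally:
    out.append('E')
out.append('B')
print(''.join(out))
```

Execution trace: 'P' (try body) → 'Y' (try body, no exception) → 'D' (else) → 'E' (finally) → 'B' (after the try/except). Output: PYDEB

Answer: PYDEB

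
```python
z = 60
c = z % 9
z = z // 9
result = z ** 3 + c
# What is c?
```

Trace:
`z = 60` → z = 60
`c = z % 9` → c = 6
`z = z // 9` → z = 6
`result = z ** 3 + c` → result = 222
So c = 6

Answer: 6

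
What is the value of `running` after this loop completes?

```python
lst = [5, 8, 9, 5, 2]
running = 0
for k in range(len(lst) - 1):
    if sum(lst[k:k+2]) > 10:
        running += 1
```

Count windows with sum > 10
`running` takes the values: 0 → 1 → 2 → 3

Answer: 3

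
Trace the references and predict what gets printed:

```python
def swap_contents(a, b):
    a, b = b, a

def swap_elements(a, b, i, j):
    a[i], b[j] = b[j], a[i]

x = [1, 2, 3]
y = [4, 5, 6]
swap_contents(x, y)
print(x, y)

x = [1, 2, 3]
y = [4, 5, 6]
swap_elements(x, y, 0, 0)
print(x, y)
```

Key concept: parameter rebinding vs mutation.
Step by step:
`x = [1, 2, 3]` → x = [1, 2, 3]
`y = [4, 5, 6]` → y = [4, 5, 6]
`swap_contents(x, y)` → no visible change to tracked variables
`print(x, y)` → prints [1, 2, 3] [4, 5, 6]
`x = [1, 2, 3]` → x = [1, 2, 3]
`y = [4, 5, 6]` → y = [4, 5, 6]
`swap_elements(x, y, 0, 0)` → x = [4, 2, 3]; y = [1, 5, 6]
`print(x, y)` → prints [4, 2, 3] [1, 5, 6]

Answer:
[1, 2, 3] [4, 5, 6]
[4, 2, 3] [1, 5, 6]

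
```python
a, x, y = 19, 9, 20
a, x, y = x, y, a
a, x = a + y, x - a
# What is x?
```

Trace:
`a, x, y = 19, 9, 20` → a = 19; x = 9; y = 20
`a, x, y = x, y, a` → a = 9; x = 20; y = 19
`a, x = a + y, x - a` → a = 28; x = 11
So x = 11

Answer: 11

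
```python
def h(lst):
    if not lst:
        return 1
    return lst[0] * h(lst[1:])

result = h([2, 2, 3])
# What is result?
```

Product over [2, 2, 3] = 2 * 2 * 3 = 12

Answer: 12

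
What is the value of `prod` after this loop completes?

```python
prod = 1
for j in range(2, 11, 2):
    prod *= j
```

Product of even numbers 2 to 10
`prod` takes the values: 1 → 2 → 8 → 48 → 384 → 3840

Answer: 3840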